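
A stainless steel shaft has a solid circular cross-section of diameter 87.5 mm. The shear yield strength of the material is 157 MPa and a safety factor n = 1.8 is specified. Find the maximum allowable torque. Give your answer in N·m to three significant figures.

T_allow = 11500 N·m

τ_allow = 157/1.8 = 87.22 MPa.
For a solid shaft T_allow = τ_allow·πd³/16; πd³/16 = π×87.5³/16 = 131500 mm³.
T_allow = 87.22×131500 = 1.147×10^7 N·mm = 11470 N·m.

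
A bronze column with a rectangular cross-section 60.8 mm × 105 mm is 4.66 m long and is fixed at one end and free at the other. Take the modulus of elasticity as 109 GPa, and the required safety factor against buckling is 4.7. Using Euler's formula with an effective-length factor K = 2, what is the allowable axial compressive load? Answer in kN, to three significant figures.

P_allow = 5.18 kN

Buckling occurs about the weak axis: I_min = h·b³/12 = 105×60.8³/12 = 1.967×10^6 mm⁴ (b = 60.8 mm is the smaller dimension).
Effective length L_e = KL = 2×4.66 m = 9320 mm.
Euler critical load P_cr = π²EI/L_e² = π²×109000×1.967×10^6/9320² = 24360 N.
P_allow = P_cr/n = 24360/4.7 = 5182 N.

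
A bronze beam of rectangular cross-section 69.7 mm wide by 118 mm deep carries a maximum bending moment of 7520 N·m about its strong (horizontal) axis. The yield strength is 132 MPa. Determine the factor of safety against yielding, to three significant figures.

Section modulus S = bh²/6 = 69.7×118²/6 = 161800 mm³.
σ = M/S = 7520000/161800 = 46.49 MPa.
n = 132/46.49 = 2.839.

n = 2.84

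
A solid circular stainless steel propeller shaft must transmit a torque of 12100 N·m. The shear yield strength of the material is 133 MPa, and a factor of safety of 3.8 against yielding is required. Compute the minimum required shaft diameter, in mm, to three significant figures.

Allowable shear stress τ_allow = 133/3.8 = 35.00 MPa.
For a solid shaft τ = 16T/(πd³), so d³ = 16T/(π τ_allow) = 16×1.2100×10^7/(π×35.00) = 1.761×10^6 mm³.
d = (1.761×10^6)^(1/3) = 120.8 mm.

d = 121 mm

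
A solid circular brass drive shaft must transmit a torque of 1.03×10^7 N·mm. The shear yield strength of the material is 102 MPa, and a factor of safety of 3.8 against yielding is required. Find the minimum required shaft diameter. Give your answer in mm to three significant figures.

d = 125 mm

Allowable shear stress τ_allow = 102/3.8 = 26.84 MPa.
For a solid shaft τ = 16T/(πd³), so d³ = 16T/(π τ_allow) = 16×1.0300×10^7/(π×26.84) = 1.954×10^6 mm³.
d = (1.954×10^6)^(1/3) = 125.0 mm.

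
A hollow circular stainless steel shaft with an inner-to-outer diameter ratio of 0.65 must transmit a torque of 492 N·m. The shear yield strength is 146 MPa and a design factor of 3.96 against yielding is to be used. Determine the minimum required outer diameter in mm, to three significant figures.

d_o = 43.6 mm

τ_allow = 146/3.96 = 36.87 MPa.
For a hollow shaft τ = 16T/[πd_o³(1−k⁴)] with k = 0.65, so 1−k⁴ = 0.8215.
d_o³ = 16T/[π τ_allow (1−k⁴)] = 16×492000/(π×36.87×0.8215) = 82730 mm³.
d_o = 43.57 mm.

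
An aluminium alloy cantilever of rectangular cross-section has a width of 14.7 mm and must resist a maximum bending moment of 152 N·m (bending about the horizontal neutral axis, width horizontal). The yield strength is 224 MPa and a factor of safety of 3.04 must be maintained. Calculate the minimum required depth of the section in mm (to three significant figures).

σ_allow = 224/3.04 = 73.68 MPa.
For a rectangular section σ = 6M/(bh²), so h² = 6M/(b σ_allow) = 6×152000/(14.7×73.68) = 842.0 mm².
h = 29.02 mm.

h = 29.0 mm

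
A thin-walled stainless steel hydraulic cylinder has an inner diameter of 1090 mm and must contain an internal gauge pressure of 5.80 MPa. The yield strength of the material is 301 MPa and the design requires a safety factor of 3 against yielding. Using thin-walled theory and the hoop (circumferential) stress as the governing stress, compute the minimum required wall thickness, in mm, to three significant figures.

t = 31.5 mm

σ_allow = 301/3 = 100.3 MPa.
Hoop stress σ_h = pD/(2t), so t = pD/(2σ_allow) = 5.80×1090/(2×100.3) = 31.50 mm.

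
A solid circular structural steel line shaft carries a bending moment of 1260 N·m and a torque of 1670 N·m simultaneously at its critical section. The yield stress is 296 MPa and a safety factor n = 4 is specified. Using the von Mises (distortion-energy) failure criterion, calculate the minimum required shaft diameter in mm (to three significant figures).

d = 64.2 mm

σ_allow = σ_y/n = 296/4 = 74.00 MPa.
For a solid shaft σ_b = 32M/(πd³) and τ = 16T/(πd³), so the von Mises stress is σ' = (16/πd³)·√(4M²+3T²).
√(4M²+3T²) = √(4×(1.260×10^6)² + 3×(1.670×10^6)²) = 3.836×10^6 N·mm.
d³ = 16×3.836×10^6/(π×74.00) = 264000 mm³.
d = 64.15 mm.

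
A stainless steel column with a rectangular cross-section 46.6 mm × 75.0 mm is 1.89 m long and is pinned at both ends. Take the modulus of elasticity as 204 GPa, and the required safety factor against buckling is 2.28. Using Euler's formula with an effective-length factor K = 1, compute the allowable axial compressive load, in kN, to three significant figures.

P_allow = 156 kN

Buckling occurs about the weak axis: I_min = h·b³/12 = 75.0×46.6³/12 = 632500 mm⁴ (b = 46.6 mm is the smaller dimension).
Effective length L_e = KL = 1×1.89 m = 1890 mm.
Euler critical load P_cr = π²EI/L_e² = π²×204000×632500/1890² = 356500 N.
P_allow = P_cr/n = 356500/2.28 = 156400 N.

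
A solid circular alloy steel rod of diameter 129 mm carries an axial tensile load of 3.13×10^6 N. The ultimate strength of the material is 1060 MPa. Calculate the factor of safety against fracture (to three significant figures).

n = 4.43

A = πd²/4 = 13070 mm².
σ = F/A = 3130000/13070 = 239.5 MPa.
n = 1060/239.5 = 4.426.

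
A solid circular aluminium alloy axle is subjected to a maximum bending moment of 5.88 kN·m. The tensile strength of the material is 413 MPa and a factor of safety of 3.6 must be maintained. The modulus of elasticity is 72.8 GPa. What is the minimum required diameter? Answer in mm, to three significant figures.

σ_allow = 413/3.6 = 114.7 MPa.
For a solid circular section σ = 32M/(πd³), so d³ = 32M/(π σ_allow) = 32×5880000/(π×114.7) = 522100 mm³.
d = 80.52 mm.

d = 80.5 mm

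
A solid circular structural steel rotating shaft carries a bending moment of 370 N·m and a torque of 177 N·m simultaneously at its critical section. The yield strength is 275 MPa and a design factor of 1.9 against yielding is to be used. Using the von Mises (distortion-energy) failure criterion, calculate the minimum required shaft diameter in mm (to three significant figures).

d = 30.4 mm

σ_allow = σ_y/n = 275/1.9 = 144.7 MPa.
For a solid shaft σ_b = 32M/(πd³) and τ = 16T/(πd³), so the von Mises stress is σ' = (16/πd³)·√(4M²+3T²).
√(4M²+3T²) = √(4×(370000)² + 3×(177000)²) = 801000 N·mm.
d³ = 16×801000/(π×144.7) = 28190 mm³.
d = 30.43 mm.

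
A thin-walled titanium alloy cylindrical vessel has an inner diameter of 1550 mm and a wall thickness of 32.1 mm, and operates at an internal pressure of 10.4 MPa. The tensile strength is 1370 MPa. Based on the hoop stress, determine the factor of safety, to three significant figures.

n = 5.46

σ_h = pD/(2t) = 10.4×1550/(2×32.1) = 251.1 MPa.
n = 1370/251.1 = 5.456.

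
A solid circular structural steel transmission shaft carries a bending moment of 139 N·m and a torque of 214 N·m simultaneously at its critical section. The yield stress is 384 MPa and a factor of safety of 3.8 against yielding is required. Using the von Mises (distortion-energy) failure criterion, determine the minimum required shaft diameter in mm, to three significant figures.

σ_allow = σ_y/n = 384/3.8 = 101.1 MPa.
For a solid shaft σ_b = 32M/(πd³) and τ = 16T/(πd³), so the von Mises stress is σ' = (16/πd³)·√(4M²+3T²).
√(4M²+3T²) = √(4×(139000)² + 3×(214000)²) = 463300 N·mm.
d³ = 16×463300/(π×101.1) = 23350 mm³.
d = 28.58 mm.

d = 28.6 mm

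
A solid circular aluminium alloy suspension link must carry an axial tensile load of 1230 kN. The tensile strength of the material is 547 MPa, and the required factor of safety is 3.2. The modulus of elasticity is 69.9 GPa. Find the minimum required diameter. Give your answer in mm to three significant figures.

d = 95.7 mm

Allowable stress σ_allow = 547/3.2 = 170.9 MPa.
Required area A = F/σ_allow = 1230000/170.9 = 7196 mm².
A = πd²/4 → d = √(4A/π) = 95.72 mm.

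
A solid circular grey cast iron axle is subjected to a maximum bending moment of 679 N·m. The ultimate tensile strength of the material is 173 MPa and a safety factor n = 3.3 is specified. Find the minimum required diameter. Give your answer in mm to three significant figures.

d = 50.9 mm

σ_allow = 173/3.3 = 52.42 MPa.
For a solid circular section σ = 32M/(πd³), so d³ = 32M/(π σ_allow) = 32×679000/(π×52.42) = 131900 mm³.
d = 50.91 mm.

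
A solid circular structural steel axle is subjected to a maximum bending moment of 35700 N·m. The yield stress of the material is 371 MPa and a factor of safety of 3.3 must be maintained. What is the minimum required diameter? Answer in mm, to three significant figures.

σ_allow = 371/3.3 = 112.4 MPa.
For a solid circular section σ = 32M/(πd³), so d³ = 32M/(π σ_allow) = 32×3.5700×10^7/(π×112.4) = 3.235×10^6 mm³.
d = 147.9 mm.

d = 148 mm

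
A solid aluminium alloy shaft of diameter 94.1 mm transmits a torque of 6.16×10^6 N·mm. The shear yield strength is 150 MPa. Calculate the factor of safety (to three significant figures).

n = 3.98

τ = 16T/(πd³) = 16×6160000/(π×94.1³) = 37.65 MPa.
n = τ_limit/τ = 150/37.65 = 3.984.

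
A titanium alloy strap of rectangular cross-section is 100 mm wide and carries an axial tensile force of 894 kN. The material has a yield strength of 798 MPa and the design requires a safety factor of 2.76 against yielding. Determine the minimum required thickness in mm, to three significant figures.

t = 30.9 mm

σ_allow = 798/2.76 = 289.1 MPa.
Required area A = F/σ_allow = 894000/289.1 = 3092 mm².
t = A/w = 3092/100 = 30.92 mm.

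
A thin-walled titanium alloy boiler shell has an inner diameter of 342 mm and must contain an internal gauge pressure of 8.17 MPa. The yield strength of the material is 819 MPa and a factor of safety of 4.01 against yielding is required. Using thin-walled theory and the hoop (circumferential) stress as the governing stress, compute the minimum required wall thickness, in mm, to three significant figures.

σ_allow = 819/4.01 = 204.2 MPa.
Hoop stress σ_h = pD/(2t), so t = pD/(2σ_allow) = 8.17×342/(2×204.2) = 6.840 mm.

t = 6.84 mm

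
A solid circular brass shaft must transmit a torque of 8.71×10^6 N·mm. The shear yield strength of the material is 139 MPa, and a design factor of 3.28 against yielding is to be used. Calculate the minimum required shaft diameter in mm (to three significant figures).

d = 102 mm

Allowable shear stress τ_allow = 139/3.28 = 42.38 MPa.
For a solid shaft τ = 16T/(πd³), so d³ = 16T/(π τ_allow) = 16×8710000/(π×42.38) = 1.047×10^6 mm³.
d = (1.047×10^6)^(1/3) = 101.5 mm.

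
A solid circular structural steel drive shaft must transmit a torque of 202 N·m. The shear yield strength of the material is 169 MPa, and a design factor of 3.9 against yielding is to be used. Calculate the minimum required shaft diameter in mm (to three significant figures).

d = 28.7 mm

Allowable shear stress τ_allow = 169/3.9 = 43.33 MPa.
For a solid shaft τ = 16T/(πd³), so d³ = 16T/(π τ_allow) = 16×202000/(π×43.33) = 23740 mm³.
d = (23740)^(1/3) = 28.74 mm.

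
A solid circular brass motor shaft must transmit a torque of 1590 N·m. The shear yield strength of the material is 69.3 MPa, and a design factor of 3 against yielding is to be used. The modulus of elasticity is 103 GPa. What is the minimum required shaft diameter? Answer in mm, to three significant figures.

Allowable shear stress τ_allow = 69.3/3 = 23.10 MPa.
For a solid shaft τ = 16T/(πd³), so d³ = 16T/(π τ_allow) = 16×1590000/(π×23.10) = 350600 mm³.
d = (350600)^(1/3) = 70.51 mm.

d = 70.5 mm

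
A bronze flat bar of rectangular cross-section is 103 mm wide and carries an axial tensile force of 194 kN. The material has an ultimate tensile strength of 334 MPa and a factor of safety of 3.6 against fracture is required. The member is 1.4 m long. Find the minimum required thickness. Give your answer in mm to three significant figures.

t = 20.3 mm

σ_allow = 334/3.6 = 92.78 MPa.
Required area A = F/σ_allow = 194000/92.78 = 2091 mm².
t = A/w = 2091/103 = 20.30 mm.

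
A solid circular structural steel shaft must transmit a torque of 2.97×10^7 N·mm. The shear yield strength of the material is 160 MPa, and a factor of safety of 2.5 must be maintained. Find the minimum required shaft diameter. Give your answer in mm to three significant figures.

Allowable shear stress τ_allow = 160/2.5 = 64.00 MPa.
For a solid shaft τ = 16T/(πd³), so d³ = 16T/(π τ_allow) = 16×2.9700×10^7/(π×64.00) = 2.363×10^6 mm³.
d = (2.363×10^6)^(1/3) = 133.2 mm.

d = 133 mm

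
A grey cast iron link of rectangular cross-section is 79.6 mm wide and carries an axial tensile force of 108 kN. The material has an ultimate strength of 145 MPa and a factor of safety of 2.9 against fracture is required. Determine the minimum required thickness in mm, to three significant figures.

t = 27.1 mm

σ_allow = 145/2.9 = 50.00 MPa.
Required area A = F/σ_allow = 108000/50.00 = 2160 mm².
t = A/w = 2160/79.6 = 27.14 mm.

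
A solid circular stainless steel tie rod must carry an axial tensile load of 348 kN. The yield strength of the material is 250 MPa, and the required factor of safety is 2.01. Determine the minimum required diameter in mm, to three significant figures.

d = 59.7 mm

Allowable stress σ_allow = 250/2.01 = 124.4 MPa.
Required area A = F/σ_allow = 348000/124.4 = 2798 mm².
A = πd²/4 → d = √(4A/π) = 59.69 mm.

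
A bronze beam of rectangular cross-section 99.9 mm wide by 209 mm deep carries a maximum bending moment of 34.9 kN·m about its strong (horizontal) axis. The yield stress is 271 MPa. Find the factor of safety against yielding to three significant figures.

Section modulus S = bh²/6 = 99.9×209²/6 = 727300 mm³.
σ = M/S = 3.4900×10^7/727300 = 47.99 MPa.
n = 271/47.99 = 5.647.

n = 5.65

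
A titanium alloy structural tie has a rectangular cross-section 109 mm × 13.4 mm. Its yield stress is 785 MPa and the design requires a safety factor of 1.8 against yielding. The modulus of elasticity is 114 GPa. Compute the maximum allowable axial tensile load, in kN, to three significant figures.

σ_allow = 785/1.8 = 436.1 MPa.
A = 109×13.4 = 1461 mm².
F_allow = σ_allow × A = 436.1×1461 = 637000 N.

F_allow = 637 kN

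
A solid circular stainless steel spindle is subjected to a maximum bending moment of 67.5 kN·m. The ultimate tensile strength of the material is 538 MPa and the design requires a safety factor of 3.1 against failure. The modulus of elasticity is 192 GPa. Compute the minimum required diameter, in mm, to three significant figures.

σ_allow = 538/3.1 = 173.5 MPa.
For a solid circular section σ = 32M/(πd³), so d³ = 32M/(π σ_allow) = 32×6.7500×10^7/(π×173.5) = 3.962×10^6 mm³.
d = 158.2 mm.

d = 158 mm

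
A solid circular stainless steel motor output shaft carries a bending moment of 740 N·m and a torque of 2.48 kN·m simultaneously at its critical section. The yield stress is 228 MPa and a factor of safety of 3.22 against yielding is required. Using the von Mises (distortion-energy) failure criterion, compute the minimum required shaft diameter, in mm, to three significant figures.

σ_allow = σ_y/n = 228/3.22 = 70.81 MPa.
For a solid shaft σ_b = 32M/(πd³) and τ = 16T/(πd³), so the von Mises stress is σ' = (16/πd³)·√(4M²+3T²).
√(4M²+3T²) = √(4×(740000)² + 3×(2.480×10^6)²) = 4.543×10^6 N·mm.
d³ = 16×4.543×10^6/(π×70.81) = 326800 mm³.
d = 68.88 mm.

d = 68.9 mm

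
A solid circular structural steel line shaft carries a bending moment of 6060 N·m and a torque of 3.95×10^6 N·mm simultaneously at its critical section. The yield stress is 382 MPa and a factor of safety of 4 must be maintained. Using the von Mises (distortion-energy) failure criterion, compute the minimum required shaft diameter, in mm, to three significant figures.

σ_allow = σ_y/n = 382/4 = 95.50 MPa.
For a solid shaft σ_b = 32M/(πd³) and τ = 16T/(πd³), so the von Mises stress is σ' = (16/πd³)·√(4M²+3T²).
√(4M²+3T²) = √(4×(6.060×10^6)² + 3×(3.950×10^6)²) = 1.392×10^7 N·mm.
d³ = 16×1.392×10^7/(π×95.50) = 742200 mm³.
d = 90.54 mm.

d = 90.5 mm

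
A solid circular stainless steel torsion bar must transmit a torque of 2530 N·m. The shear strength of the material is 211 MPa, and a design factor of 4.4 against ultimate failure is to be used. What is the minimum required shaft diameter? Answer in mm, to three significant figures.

Allowable shear stress τ_allow = 211/4.4 = 47.95 MPa.
For a solid shaft τ = 16T/(πd³), so d³ = 16T/(π τ_allow) = 16×2530000/(π×47.95) = 268700 mm³.
d = (268700)^(1/3) = 64.53 mm.

d = 64.5 mm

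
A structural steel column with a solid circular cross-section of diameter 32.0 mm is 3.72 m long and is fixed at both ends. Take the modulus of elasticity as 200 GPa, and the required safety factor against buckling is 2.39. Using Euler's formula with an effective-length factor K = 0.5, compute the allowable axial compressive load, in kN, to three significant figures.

I = πd⁴/64 = π×32.0⁴/64 = 51470 mm⁴.
Effective length L_e = KL = 0.5×3.72 m = 1860 mm.
Euler critical load P_cr = π²EI/L_e² = π²×200000×51470/1860² = 29370 N.
P_allow = P_cr/n = 29370/2.39 = 12290 N.

P_allow = 12.3 kN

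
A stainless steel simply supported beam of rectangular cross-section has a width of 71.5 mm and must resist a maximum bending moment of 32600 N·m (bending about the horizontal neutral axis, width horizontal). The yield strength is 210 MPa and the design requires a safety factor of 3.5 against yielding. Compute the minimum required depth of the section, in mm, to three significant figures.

σ_allow = 210/3.5 = 60.00 MPa.
For a rectangular section σ = 6M/(bh²), so h² = 6M/(b σ_allow) = 6×3.2600×10^7/(71.5×60.00) = 45590 mm².
h = 213.5 mm.

h = 214 mm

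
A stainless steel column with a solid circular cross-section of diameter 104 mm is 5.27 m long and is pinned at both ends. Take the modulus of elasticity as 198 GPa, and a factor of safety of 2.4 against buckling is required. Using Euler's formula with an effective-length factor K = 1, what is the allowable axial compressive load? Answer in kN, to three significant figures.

P_allow = 168 kN

I = πd⁴/64 = π×104⁴/64 = 5.743×10^6 mm⁴.
Effective length L_e = KL = 1×5.27 m = 5270 mm.
Euler critical load P_cr = π²EI/L_e² = π²×198000×5.743×10^6/5270² = 404100 N.
P_allow = P_cr/n = 404100/2.4 = 168400 N.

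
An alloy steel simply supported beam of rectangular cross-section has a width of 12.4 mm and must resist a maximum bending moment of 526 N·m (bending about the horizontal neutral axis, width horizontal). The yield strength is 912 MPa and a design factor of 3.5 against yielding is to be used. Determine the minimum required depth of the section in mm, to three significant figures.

σ_allow = 912/3.5 = 260.6 MPa.
For a rectangular section σ = 6M/(bh²), so h² = 6M/(b σ_allow) = 6×526000/(12.4×260.6) = 976.8 mm².
h = 31.25 mm.

h = 31.3 mm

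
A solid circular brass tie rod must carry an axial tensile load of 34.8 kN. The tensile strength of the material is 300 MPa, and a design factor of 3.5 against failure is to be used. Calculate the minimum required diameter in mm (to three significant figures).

Allowable stress σ_allow = 300/3.5 = 85.71 MPa.
Required area A = F/σ_allow = 34800/85.71 = 406.0 mm².
A = πd²/4 → d = √(4A/π) = 22.74 mm.

d = 22.7 mm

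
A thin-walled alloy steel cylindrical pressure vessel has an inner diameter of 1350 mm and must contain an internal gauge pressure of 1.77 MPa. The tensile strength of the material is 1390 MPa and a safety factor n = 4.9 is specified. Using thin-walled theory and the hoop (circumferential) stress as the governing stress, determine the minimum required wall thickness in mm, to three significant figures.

σ_allow = 1390/4.9 = 283.7 MPa.
Hoop stress σ_h = pD/(2t), so t = pD/(2σ_allow) = 1.77×1350/(2×283.7) = 4.212 mm.

t = 4.21 mm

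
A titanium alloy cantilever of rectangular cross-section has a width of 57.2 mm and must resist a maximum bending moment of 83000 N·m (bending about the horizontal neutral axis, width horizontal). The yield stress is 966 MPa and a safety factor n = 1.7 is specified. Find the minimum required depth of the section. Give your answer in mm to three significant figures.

σ_allow = 966/1.7 = 568.2 MPa.
For a rectangular section σ = 6M/(bh²), so h² = 6M/(b σ_allow) = 6×8.3000×10^7/(57.2×568.2) = 15320 mm².
h = 123.8 mm.

h = 124 mm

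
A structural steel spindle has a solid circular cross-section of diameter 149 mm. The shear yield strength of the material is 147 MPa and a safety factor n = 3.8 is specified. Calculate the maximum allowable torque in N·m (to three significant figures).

T_allow = 25100 N·m

τ_allow = 147/3.8 = 38.68 MPa.
For a solid shaft T_allow = τ_allow·πd³/16; πd³/16 = π×149³/16 = 649500 mm³.
T_allow = 38.68×649500 = 2.513×10^7 N·mm = 25130 N·m.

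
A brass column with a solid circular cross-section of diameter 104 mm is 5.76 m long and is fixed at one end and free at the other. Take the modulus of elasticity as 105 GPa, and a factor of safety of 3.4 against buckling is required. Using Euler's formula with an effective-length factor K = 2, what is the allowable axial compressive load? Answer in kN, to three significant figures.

I = πd⁴/64 = π×104⁴/64 = 5.743×10^6 mm⁴.
Effective length L_e = KL = 2×5.76 m = 11520 mm.
Euler critical load P_cr = π²EI/L_e² = π²×105000×5.743×10^6/11520² = 44840 N.
P_allow = P_cr/n = 44840/3.4 = 13190 N.

P_allow = 13.2 kN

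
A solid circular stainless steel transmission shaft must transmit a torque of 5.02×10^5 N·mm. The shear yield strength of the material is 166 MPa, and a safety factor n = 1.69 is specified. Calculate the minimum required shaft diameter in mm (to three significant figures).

d = 29.6 mm

Allowable shear stress τ_allow = 166/1.69 = 98.22 MPa.
For a solid shaft τ = 16T/(πd³), so d³ = 16T/(π τ_allow) = 16×502000/(π×98.22) = 26030 mm³.
d = (26030)^(1/3) = 29.64 mm.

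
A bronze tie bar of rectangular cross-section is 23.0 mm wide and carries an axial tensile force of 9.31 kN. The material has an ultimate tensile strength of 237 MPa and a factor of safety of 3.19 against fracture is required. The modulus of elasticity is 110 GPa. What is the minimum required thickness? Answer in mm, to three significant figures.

t = 5.45 mm

σ_allow = 237/3.19 = 74.29 MPa.
Required area A = F/σ_allow = 9310.0/74.29 = 125.3 mm².
t = A/w = 125.3/23.0 = 5.448 mm.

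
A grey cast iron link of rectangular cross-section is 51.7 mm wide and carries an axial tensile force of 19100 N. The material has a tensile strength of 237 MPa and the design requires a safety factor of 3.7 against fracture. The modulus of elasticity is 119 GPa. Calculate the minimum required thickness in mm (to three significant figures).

σ_allow = 237/3.7 = 64.05 MPa.
Required area A = F/σ_allow = 19100/64.05 = 298.2 mm².
t = A/w = 298.2/51.7 = 5.768 mm.

t = 5.77 mm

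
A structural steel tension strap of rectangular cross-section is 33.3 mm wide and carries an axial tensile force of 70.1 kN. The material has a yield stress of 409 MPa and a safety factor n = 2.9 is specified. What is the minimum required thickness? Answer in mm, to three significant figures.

t = 14.9 mm

σ_allow = 409/2.9 = 141.0 MPa.
Required area A = F/σ_allow = 70100/141.0 = 497.0 mm².
t = A/w = 497.0/33.3 = 14.93 mm.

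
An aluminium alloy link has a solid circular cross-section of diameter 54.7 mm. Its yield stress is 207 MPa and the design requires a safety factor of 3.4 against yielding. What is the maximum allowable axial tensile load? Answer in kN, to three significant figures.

σ_allow = 207/3.4 = 60.88 MPa.
A = πd²/4 = π×54.7²/4 = 2350 mm².
F_allow = σ_allow × A = 60.88×2350 = 143100 N.

F_allow = 143 kN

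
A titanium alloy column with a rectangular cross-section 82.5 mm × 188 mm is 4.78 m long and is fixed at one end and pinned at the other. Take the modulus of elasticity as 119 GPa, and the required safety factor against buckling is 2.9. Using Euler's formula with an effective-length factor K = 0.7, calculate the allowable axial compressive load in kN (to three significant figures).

Buckling occurs about the weak axis: I_min = h·b³/12 = 188×82.5³/12 = 8.797×10^6 mm⁴ (b = 82.5 mm is the smaller dimension).
Effective length L_e = KL = 0.7×4.78 m = 3346 mm.
Euler critical load P_cr = π²EI/L_e² = π²×119000×8.797×10^6/3346² = 922900 N.
P_allow = P_cr/n = 922900/2.9 = 318200 N.

P_allow = 318 kN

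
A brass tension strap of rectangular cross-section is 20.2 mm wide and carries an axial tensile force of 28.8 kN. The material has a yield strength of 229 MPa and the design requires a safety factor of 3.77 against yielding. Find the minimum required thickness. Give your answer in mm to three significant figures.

σ_allow = 229/3.77 = 60.74 MPa.
Required area A = F/σ_allow = 28800/60.74 = 474.1 mm².
t = A/w = 474.1/20.2 = 23.47 mm.

t = 23.5 mm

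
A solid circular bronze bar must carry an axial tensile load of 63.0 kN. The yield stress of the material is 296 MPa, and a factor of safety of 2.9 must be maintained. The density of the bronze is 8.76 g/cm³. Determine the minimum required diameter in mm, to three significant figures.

d = 28.0 mm

Allowable stress σ_allow = 296/2.9 = 102.1 MPa.
Required area A = F/σ_allow = 63000/102.1 = 617.2 mm².
A = πd²/4 → d = √(4A/π) = 28.03 mm.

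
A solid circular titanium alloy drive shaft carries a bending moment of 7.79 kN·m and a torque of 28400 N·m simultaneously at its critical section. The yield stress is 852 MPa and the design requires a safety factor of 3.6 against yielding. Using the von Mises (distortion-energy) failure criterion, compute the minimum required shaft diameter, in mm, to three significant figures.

σ_allow = σ_y/n = 852/3.6 = 236.7 MPa.
For a solid shaft σ_b = 32M/(πd³) and τ = 16T/(πd³), so the von Mises stress is σ' = (16/πd³)·√(4M²+3T²).
√(4M²+3T²) = √(4×(7.790×10^6)² + 3×(2.840×10^7)²) = 5.160×10^7 N·mm.
d³ = 16×5.160×10^7/(π×236.7) = 1.110×10^6 mm³.
d = 103.6 mm.

d = 104 mm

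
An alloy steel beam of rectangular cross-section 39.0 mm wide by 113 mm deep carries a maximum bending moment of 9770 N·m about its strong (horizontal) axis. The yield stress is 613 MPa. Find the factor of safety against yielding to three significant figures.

Section modulus S = bh²/6 = 39.0×113²/6 = 83000 mm³.
σ = M/S = 9770000/83000 = 117.7 MPa.
n = 613/117.7 = 5.208.

n = 5.21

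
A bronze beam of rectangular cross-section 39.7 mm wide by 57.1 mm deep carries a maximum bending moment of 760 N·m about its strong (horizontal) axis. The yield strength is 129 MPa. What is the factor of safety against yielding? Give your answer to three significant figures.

Section modulus S = bh²/6 = 39.7×57.1²/6 = 21570 mm³.
σ = M/S = 760000/21570 = 35.23 MPa.
n = 129/35.23 = 3.662.

n = 3.66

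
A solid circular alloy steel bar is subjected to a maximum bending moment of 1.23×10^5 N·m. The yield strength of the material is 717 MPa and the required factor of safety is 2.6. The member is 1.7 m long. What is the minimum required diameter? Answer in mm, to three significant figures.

d = 166 mm

σ_allow = 717/2.6 = 275.8 MPa.
For a solid circular section σ = 32M/(πd³), so d³ = 32M/(π σ_allow) = 32×1.2300×10^8/(π×275.8) = 4.543×10^6 mm³.
d = 165.6 mm.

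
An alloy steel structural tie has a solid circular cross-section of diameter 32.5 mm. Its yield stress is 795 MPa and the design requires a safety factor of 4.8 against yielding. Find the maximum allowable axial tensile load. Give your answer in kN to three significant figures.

σ_allow = 795/4.8 = 165.6 MPa.
A = πd²/4 = π×32.5²/4 = 829.6 mm².
F_allow = σ_allow × A = 165.6×829.6 = 137400 N.

F_allow = 137 kN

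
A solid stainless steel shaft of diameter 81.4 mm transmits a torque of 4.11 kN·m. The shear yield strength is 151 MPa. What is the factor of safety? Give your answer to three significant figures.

τ = 16T/(πd³) = 16×4110000/(π×81.4³) = 38.81 MPa.
n = τ_limit/τ = 151/38.81 = 3.891.

n = 3.89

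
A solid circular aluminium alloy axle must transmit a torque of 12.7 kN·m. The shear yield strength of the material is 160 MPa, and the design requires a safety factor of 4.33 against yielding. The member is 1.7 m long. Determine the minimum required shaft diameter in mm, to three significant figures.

d = 121 mm

Allowable shear stress τ_allow = 160/4.33 = 36.95 MPa.
For a solid shaft τ = 16T/(πd³), so d³ = 16T/(π τ_allow) = 16×1.2700×10^7/(π×36.95) = 1.750×10^6 mm³.
d = (1.750×10^6)^(1/3) = 120.5 mm.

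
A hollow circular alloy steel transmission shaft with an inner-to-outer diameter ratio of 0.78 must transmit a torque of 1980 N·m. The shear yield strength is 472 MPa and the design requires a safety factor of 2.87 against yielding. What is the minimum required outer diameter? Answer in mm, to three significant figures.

τ_allow = 472/2.87 = 164.5 MPa.
For a hollow shaft τ = 16T/[πd_o³(1−k⁴)] with k = 0.78, so 1−k⁴ = 0.6298.
d_o³ = 16T/[π τ_allow (1−k⁴)] = 16×1980000/(π×164.5×0.6298) = 97350 mm³.
d_o = 46.00 mm.

d_o = 46.0 mm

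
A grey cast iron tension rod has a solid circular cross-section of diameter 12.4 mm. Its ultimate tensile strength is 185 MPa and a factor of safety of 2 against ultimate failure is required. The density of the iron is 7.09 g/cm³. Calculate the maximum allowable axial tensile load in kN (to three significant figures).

σ_allow = 185/2 = 92.50 MPa.
A = πd²/4 = π×12.4²/4 = 120.8 mm².
F_allow = σ_allow × A = 92.50×120.8 = 11170 N.

F_allow = 11.2 kN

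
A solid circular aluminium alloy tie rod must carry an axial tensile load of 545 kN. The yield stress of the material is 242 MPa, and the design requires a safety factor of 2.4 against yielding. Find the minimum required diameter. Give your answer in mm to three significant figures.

Allowable stress σ_allow = 242/2.4 = 100.8 MPa.
Required area A = F/σ_allow = 545000/100.8 = 5405 mm².
A = πd²/4 → d = √(4A/π) = 82.96 mm.

d = 83.0 mm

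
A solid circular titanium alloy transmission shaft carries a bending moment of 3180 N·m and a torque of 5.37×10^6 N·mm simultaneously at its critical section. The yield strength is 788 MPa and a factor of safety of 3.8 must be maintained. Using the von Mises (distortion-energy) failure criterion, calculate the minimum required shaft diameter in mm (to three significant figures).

σ_allow = σ_y/n = 788/3.8 = 207.4 MPa.
For a solid shaft σ_b = 32M/(πd³) and τ = 16T/(πd³), so the von Mises stress is σ' = (16/πd³)·√(4M²+3T²).
√(4M²+3T²) = √(4×(3.180×10^6)² + 3×(5.370×10^6)²) = 1.127×10^7 N·mm.
d³ = 16×1.127×10^7/(π×207.4) = 276700 mm³.
d = 65.17 mm.

d = 65.2 mm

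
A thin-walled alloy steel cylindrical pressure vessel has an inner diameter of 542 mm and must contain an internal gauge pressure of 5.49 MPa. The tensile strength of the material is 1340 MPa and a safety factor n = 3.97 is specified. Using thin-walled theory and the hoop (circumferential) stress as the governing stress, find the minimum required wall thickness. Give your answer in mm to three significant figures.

σ_allow = 1340/3.97 = 337.5 MPa.
Hoop stress σ_h = pD/(2t), so t = pD/(2σ_allow) = 5.49×542/(2×337.5) = 4.408 mm.

t = 4.41 mm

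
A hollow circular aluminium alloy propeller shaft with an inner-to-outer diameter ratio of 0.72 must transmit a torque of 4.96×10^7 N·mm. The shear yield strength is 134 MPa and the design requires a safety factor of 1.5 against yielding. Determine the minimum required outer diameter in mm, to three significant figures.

τ_allow = 134/1.5 = 89.33 MPa.
For a hollow shaft τ = 16T/[πd_o³(1−k⁴)] with k = 0.72, so 1−k⁴ = 0.7313.
d_o³ = 16T/[π τ_allow (1−k⁴)] = 16×4.9600×10^7/(π×89.33×0.7313) = 3.867×10^6 mm³.
d_o = 157.0 mm.

d_o = 157 mm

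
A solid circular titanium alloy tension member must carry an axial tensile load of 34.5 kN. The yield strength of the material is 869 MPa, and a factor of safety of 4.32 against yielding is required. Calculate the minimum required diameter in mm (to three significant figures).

Allowable stress σ_allow = 869/4.32 = 201.2 MPa.
Required area A = F/σ_allow = 34500/201.2 = 171.5 mm².
A = πd²/4 → d = √(4A/π) = 14.78 mm.

d = 14.8 mm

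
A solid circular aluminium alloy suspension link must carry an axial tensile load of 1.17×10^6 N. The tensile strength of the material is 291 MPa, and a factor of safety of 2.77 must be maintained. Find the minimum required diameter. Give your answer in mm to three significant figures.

Allowable stress σ_allow = 291/2.77 = 105.1 MPa.
Required area A = F/σ_allow = 1170000/105.1 = 11140 mm².
A = πd²/4 → d = √(4A/π) = 119.1 mm.

d = 119 mm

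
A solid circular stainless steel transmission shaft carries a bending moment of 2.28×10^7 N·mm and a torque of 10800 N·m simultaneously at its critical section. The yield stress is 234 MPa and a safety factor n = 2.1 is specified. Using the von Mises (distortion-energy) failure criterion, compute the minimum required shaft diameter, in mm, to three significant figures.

σ_allow = σ_y/n = 234/2.1 = 111.4 MPa.
For a solid shaft σ_b = 32M/(πd³) and τ = 16T/(πd³), so the von Mises stress is σ' = (16/πd³)·√(4M²+3T²).
√(4M²+3T²) = √(4×(2.280×10^7)² + 3×(1.080×10^7)²) = 4.929×10^7 N·mm.
d³ = 16×4.929×10^7/(π×111.4) = 2.253×10^6 mm³.
d = 131.1 mm.

d = 131 mm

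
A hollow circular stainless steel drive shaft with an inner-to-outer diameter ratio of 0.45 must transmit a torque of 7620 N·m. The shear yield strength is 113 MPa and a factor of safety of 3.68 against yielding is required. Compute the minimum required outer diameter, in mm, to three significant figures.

d_o = 110 mm

τ_allow = 113/3.68 = 30.71 MPa.
For a hollow shaft τ = 16T/[πd_o³(1−k⁴)] with k = 0.45, so 1−k⁴ = 0.9590.
d_o³ = 16T/[π τ_allow (1−k⁴)] = 16×7620000/(π×30.71×0.9590) = 1.318×10^6 mm³.
d_o = 109.6 mm.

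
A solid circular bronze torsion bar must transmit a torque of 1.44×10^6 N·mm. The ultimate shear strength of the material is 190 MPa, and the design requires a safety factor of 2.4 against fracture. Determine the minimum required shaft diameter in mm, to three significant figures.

Allowable shear stress τ_allow = 190/2.4 = 79.17 MPa.
For a solid shaft τ = 16T/(πd³), so d³ = 16T/(π τ_allow) = 16×1440000/(π×79.17) = 92640 mm³.
d = (92640)^(1/3) = 45.25 mm.

d = 45.2 mm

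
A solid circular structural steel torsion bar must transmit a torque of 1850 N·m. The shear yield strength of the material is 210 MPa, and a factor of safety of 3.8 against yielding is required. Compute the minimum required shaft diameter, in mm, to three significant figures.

Allowable shear stress τ_allow = 210/3.8 = 55.26 MPa.
For a solid shaft τ = 16T/(πd³), so d³ = 16T/(π τ_allow) = 16×1850000/(π×55.26) = 170500 mm³.
d = (170500)^(1/3) = 55.45 mm.

d = 55.5 mm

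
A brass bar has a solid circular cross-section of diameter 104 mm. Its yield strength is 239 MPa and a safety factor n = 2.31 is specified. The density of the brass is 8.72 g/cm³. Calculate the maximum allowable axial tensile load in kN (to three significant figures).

σ_allow = 239/2.31 = 103.5 MPa.
A = πd²/4 = π×104²/4 = 8495 mm².
F_allow = σ_allow × A = 103.5×8495 = 878900 N.

F_allow = 879 kN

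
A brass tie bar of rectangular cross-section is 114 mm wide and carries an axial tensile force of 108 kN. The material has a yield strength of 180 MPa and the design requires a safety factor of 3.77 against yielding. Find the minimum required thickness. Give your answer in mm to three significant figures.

t = 19.8 mm

σ_allow = 180/3.77 = 47.75 MPa.
Required area A = F/σ_allow = 108000/47.75 = 2262 mm².
t = A/w = 2262/114 = 19.84 mm.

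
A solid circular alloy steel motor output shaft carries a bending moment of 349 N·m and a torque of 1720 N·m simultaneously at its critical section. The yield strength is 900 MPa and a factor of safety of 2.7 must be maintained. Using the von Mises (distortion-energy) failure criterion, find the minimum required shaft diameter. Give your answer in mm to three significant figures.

σ_allow = σ_y/n = 900/2.7 = 333.3 MPa.
For a solid shaft σ_b = 32M/(πd³) and τ = 16T/(πd³), so the von Mises stress is σ' = (16/πd³)·√(4M²+3T²).
√(4M²+3T²) = √(4×(349000)² + 3×(1.720×10^6)²) = 3.060×10^6 N·mm.
d³ = 16×3.060×10^6/(π×333.3) = 46750 mm³.
d = 36.02 mm.

d = 36.0 mm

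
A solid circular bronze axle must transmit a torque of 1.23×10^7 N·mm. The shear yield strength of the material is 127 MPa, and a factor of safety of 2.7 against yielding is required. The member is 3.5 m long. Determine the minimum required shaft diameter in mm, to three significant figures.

d = 110 mm

Allowable shear stress τ_allow = 127/2.7 = 47.04 MPa.
For a solid shaft τ = 16T/(πd³), so d³ = 16T/(π τ_allow) = 16×1.2300×10^7/(π×47.04) = 1.332×10^6 mm³.
d = (1.332×10^6)^(1/3) = 110.0 mm.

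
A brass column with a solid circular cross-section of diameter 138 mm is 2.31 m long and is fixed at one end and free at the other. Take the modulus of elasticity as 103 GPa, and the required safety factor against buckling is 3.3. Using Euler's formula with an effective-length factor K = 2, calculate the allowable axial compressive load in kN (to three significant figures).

I = πd⁴/64 = π×138⁴/64 = 1.780×10^7 mm⁴.
Effective length L_e = KL = 2×2.31 m = 4620 mm.
Euler critical load P_cr = π²EI/L_e² = π²×103000×1.780×10^7/4620² = 847900 N.
P_allow = P_cr/n = 847900/3.3 = 256900 N.

P_allow = 257 kN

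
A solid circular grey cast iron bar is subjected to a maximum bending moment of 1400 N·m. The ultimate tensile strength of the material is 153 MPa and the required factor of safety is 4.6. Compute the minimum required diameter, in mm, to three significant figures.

σ_allow = 153/4.6 = 33.26 MPa.
For a solid circular section σ = 32M/(πd³), so d³ = 32M/(π σ_allow) = 32×1400000/(π×33.26) = 428700 mm³.
d = 75.40 mm.

d = 75.4 mm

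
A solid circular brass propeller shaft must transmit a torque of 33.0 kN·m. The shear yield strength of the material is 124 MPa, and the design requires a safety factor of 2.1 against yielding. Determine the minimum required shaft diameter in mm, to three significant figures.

d = 142 mm

Allowable shear stress τ_allow = 124/2.1 = 59.05 MPa.
For a solid shaft τ = 16T/(πd³), so d³ = 16T/(π τ_allow) = 16×3.3000×10^7/(π×59.05) = 2.846×10^6 mm³.
d = (2.846×10^6)^(1/3) = 141.7 mm.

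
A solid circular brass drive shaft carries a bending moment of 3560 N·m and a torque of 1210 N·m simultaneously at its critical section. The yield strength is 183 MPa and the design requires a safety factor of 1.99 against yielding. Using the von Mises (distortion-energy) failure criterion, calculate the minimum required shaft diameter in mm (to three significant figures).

σ_allow = σ_y/n = 183/1.99 = 91.96 MPa.
For a solid shaft σ_b = 32M/(πd³) and τ = 16T/(πd³), so the von Mises stress is σ' = (16/πd³)·√(4M²+3T²).
√(4M²+3T²) = √(4×(3.560×10^6)² + 3×(1.210×10^6)²) = 7.422×10^6 N·mm.
d³ = 16×7.422×10^6/(π×91.96) = 411100 mm³.
d = 74.35 mm.

d = 74.4 mm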